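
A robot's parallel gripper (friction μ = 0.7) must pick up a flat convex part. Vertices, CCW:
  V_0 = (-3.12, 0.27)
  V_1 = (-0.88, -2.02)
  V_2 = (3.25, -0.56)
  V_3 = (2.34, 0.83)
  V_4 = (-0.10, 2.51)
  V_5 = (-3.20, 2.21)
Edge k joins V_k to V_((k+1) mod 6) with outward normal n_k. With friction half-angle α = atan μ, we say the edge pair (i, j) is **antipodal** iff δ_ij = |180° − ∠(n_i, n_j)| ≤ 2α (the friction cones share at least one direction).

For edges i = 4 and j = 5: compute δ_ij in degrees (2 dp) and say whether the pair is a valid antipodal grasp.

α = atan 0.7 = 34.99°;  2α = 69.98°
edge 4: e_4 = (-3.10, -0.30);  n_4 = (-0.0963, +0.9954)
edge 5: e_5 = (+0.08, -1.94);  n_5 = (-0.9992, -0.0412)
∠(n_4, n_5) = 86.83°
δ = |180° − 86.83°| = 93.17°
93.17° > 2α = 69.98°  →  invalid

δ = 93.17°, invalid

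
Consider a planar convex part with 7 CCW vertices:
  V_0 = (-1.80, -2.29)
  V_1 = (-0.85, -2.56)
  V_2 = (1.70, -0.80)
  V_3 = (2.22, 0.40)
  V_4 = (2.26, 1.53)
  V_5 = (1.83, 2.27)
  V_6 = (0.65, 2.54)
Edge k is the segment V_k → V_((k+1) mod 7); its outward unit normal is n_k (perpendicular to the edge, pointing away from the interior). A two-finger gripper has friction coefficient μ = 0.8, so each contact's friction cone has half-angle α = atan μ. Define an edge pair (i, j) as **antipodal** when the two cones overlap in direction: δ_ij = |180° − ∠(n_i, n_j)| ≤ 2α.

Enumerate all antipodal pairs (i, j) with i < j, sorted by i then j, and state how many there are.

count = 8; pairs: (0,3), (0,4), (0,5), (1,5), (1,6), (2,6), (3,6), (4,6)

α = atan 0.8 = 38.66°;  2α = 77.32°
n_0 = (-0.2734, -0.9619)
n_1 = (+0.5680, -0.8230)
n_2 = (+0.9176, -0.3976)
n_3 = (+0.9994, -0.0354)
n_4 = (+0.8646, +0.5024)
n_5 = (+0.2230, +0.9748)
n_6 = (-0.8918, +0.4524)
  (0,1): δ = 129.52°  ·
  (0,2): δ = 97.56°  ·
  (0,3): δ = 76.16°  ✓
  (0,4): δ = 43.97°  ✓
  (0,5): δ = 2.98°  ✓
  (0,6): δ = 78.97°  ·
  (1,2): δ = 148.04°  ·
  (1,3): δ = 126.64°  ·
  (1,4): δ = 94.45°  ·
  (1,5): δ = 47.50°  ✓
  (1,6): δ = 28.49°  ✓
  (2,3): δ = 158.60°  ·
  (2,4): δ = 126.41°  ·
  (2,5): δ = 79.46°  ·
  (2,6): δ = 3.47°  ✓
  (3,4): δ = 147.81°  ·
  (3,5): δ = 100.86°  ·
  (3,6): δ = 24.87°  ✓
  (4,5): δ = 133.05°  ·
  (4,6): δ = 57.06°  ✓
  (5,6): δ = 104.01°  ·
antipodal pairs: 8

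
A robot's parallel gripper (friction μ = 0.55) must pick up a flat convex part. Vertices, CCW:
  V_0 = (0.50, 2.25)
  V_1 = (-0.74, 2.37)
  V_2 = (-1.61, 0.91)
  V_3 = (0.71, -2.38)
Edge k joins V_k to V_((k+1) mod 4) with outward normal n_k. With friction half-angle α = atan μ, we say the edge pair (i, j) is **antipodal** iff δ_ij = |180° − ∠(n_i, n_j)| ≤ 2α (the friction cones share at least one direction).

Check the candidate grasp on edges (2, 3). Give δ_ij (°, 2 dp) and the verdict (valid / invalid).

δ = 32.59°, valid

α = atan 0.55 = 28.81°;  2α = 57.62°
edge 2: e_2 = (+2.32, -3.29);  n_2 = (-0.8172, -0.5763)
edge 3: e_3 = (-0.21, +4.63);  n_3 = (+0.9990, +0.0453)
∠(n_2, n_3) = 147.41°
δ = |180° − 147.41°| = 32.59°
32.59° ≤ 2α = 57.62°  →  valid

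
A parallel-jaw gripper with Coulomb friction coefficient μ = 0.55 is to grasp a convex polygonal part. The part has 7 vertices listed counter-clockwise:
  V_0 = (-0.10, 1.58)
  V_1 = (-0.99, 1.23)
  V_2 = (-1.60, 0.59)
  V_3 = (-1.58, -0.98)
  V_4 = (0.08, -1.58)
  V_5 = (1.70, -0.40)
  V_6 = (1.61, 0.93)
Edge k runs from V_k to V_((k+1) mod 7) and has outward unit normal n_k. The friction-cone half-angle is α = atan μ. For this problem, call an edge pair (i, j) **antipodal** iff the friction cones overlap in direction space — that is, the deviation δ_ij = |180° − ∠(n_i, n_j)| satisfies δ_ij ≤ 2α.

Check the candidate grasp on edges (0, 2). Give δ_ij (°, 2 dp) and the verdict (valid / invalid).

δ = 110.74°, invalid

α = atan 0.55 = 28.81°;  2α = 57.62°
edge 0: e_0 = (-0.89, -0.35);  n_0 = (-0.3660, +0.9306)
edge 2: e_2 = (+0.02, -1.57);  n_2 = (-0.9999, -0.0127)
∠(n_0, n_2) = 69.26°
δ = |180° − 69.26°| = 110.74°
110.74° > 2α = 57.62°  →  invalid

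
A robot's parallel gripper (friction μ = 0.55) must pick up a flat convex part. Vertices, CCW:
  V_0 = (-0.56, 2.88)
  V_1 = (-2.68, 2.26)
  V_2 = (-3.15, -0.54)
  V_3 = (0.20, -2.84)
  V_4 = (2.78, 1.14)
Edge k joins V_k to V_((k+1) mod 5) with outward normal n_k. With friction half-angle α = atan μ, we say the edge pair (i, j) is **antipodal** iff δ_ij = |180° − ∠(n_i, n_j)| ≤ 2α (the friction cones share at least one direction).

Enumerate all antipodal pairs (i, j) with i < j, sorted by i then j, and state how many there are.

count = 4; pairs: (0,2), (0,3), (1,3), (2,4)

α = atan 0.55 = 28.81°;  2α = 57.62°
n_0 = (-0.2807, +0.9598)
n_1 = (-0.9862, +0.1655)
n_2 = (-0.5660, -0.8244)
n_3 = (+0.8391, -0.5440)
n_4 = (+0.4620, +0.8869)
  (0,1): δ = 115.83°  ·
  (0,2): δ = 50.77°  ✓
  (0,3): δ = 40.75°  ✓
  (0,4): δ = 136.18°  ·
  (1,2): δ = 114.94°  ·
  (1,3): δ = 23.42°  ✓
  (1,4): δ = 72.01°  ·
  (2,3): δ = 88.48°  ·
  (2,4): δ = 6.95°  ✓
  (3,4): δ = 84.56°  ·
antipodal pairs: 4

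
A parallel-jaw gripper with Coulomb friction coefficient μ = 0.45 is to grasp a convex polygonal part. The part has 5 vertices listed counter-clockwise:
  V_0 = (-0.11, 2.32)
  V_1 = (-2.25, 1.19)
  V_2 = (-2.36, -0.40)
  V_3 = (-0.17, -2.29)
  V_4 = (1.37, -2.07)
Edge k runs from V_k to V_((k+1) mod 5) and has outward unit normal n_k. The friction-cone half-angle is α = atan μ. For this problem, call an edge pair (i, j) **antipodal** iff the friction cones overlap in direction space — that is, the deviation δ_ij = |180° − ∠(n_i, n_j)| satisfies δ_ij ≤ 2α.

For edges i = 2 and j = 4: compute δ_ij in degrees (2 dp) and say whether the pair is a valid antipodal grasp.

α = atan 0.45 = 24.23°;  2α = 48.46°
edge 2: e_2 = (+2.19, -1.89);  n_2 = (-0.6533, -0.7571)
edge 4: e_4 = (-1.48, +4.39);  n_4 = (+0.9476, +0.3195)
∠(n_2, n_4) = 149.43°
δ = |180° − 149.43°| = 30.57°
30.57° ≤ 2α = 48.46°  →  valid

δ = 30.57°, valid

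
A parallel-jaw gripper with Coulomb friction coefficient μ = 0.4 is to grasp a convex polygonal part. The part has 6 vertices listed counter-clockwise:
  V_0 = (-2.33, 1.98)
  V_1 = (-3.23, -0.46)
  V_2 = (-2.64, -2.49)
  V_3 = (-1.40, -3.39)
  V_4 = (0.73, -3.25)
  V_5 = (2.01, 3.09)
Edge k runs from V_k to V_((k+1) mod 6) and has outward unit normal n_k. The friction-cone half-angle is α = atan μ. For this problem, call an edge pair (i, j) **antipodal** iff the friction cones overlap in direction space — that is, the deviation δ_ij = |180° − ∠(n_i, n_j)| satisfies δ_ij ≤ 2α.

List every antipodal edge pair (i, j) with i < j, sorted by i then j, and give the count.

α = atan 0.4 = 21.80°;  2α = 43.60°
n_0 = (-0.9382, +0.3461)
n_1 = (-0.9603, -0.2791)
n_2 = (-0.5874, -0.8093)
n_3 = (+0.0656, -0.9978)
n_4 = (+0.9802, -0.1979)
n_5 = (-0.2478, +0.9688)
  (0,1): δ = 143.55°  ·
  (0,2): δ = 105.73°  ·
  (0,3): δ = 65.99°  ·
  (0,4): δ = 8.83°  ✓
  (0,5): δ = 124.59°  ·
  (1,2): δ = 142.18°  ·
  (1,3): δ = 102.45°  ·
  (1,4): δ = 27.62°  ✓
  (1,5): δ = 88.14°  ·
  (2,3): δ = 140.27°  ·
  (2,4): δ = 65.44°  ·
  (2,5): δ = 50.32°  ·
  (3,4): δ = 105.17°  ·
  (3,5): δ = 10.59°  ✓
  (4,5): δ = 64.24°  ·
antipodal pairs: 3

count = 3; pairs: (0,4), (1,4), (3,5)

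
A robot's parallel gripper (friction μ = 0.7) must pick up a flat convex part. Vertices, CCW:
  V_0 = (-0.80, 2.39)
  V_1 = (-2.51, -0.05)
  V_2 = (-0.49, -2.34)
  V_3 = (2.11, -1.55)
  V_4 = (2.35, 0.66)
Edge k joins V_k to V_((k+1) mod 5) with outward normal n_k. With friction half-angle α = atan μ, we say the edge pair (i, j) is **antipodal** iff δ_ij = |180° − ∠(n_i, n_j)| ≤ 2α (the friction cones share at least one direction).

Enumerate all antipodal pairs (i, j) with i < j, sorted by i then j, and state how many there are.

count = 5; pairs: (0,2), (0,3), (1,3), (1,4), (2,4)

α = atan 0.7 = 34.99°;  2α = 69.98°
n_0 = (-0.8189, +0.5739)
n_1 = (-0.7499, -0.6615)
n_2 = (+0.2907, -0.9568)
n_3 = (+0.9942, -0.1080)
n_4 = (+0.4814, +0.8765)
  (0,1): δ = 103.56°  ·
  (0,2): δ = 38.08°  ✓
  (0,3): δ = 28.83°  ✓
  (0,4): δ = 96.25°  ·
  (1,2): δ = 114.51°  ·
  (1,3): δ = 47.61°  ✓
  (1,4): δ = 19.81°  ✓
  (2,3): δ = 113.10°  ·
  (2,4): δ = 45.68°  ✓
  (3,4): δ = 112.58°  ·
antipodal pairs: 5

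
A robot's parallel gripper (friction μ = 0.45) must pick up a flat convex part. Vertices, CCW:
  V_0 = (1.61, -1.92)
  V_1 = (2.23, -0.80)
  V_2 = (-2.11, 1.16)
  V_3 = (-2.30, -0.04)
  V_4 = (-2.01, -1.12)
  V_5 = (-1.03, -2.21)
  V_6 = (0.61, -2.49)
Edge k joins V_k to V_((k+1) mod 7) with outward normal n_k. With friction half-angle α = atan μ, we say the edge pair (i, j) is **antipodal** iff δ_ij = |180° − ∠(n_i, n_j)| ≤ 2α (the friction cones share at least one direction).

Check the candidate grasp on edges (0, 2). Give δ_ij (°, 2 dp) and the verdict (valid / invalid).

α = atan 0.45 = 24.23°;  2α = 48.46°
edge 0: e_0 = (+0.62, +1.12);  n_0 = (+0.8749, -0.4843)
edge 2: e_2 = (-0.19, -1.20);  n_2 = (-0.9877, +0.1564)
∠(n_0, n_2) = 160.03°
δ = |180° − 160.03°| = 19.97°
19.97° ≤ 2α = 48.46°  →  valid

δ = 19.97°, valid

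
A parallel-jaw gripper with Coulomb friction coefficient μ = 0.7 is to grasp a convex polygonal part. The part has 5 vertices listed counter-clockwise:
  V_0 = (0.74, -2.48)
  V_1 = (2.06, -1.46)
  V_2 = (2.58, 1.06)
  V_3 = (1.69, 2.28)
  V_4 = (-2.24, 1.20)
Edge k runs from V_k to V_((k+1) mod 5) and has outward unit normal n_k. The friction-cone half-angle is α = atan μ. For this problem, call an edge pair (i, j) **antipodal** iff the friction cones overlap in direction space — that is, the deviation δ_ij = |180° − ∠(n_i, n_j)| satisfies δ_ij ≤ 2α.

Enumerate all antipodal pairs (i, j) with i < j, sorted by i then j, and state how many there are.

count = 5; pairs: (0,3), (1,3), (1,4), (2,4), (3,4)

α = atan 0.7 = 34.99°;  2α = 69.98°
n_0 = (+0.6114, -0.7913)
n_1 = (+0.9794, -0.2021)
n_2 = (+0.8079, +0.5894)
n_3 = (-0.2650, +0.9643)
n_4 = (-0.7771, -0.6293)
  (0,1): δ = 139.35°  ·
  (0,2): δ = 91.58°  ·
  (0,3): δ = 22.33°  ✓
  (0,4): δ = 91.31°  ·
  (1,2): δ = 132.23°  ·
  (1,3): δ = 62.97°  ✓
  (1,4): δ = 50.66°  ✓
  (2,3): δ = 110.74°  ·
  (2,4): δ = 2.89°  ✓
  (3,4): δ = 66.37°  ✓
antipodal pairs: 5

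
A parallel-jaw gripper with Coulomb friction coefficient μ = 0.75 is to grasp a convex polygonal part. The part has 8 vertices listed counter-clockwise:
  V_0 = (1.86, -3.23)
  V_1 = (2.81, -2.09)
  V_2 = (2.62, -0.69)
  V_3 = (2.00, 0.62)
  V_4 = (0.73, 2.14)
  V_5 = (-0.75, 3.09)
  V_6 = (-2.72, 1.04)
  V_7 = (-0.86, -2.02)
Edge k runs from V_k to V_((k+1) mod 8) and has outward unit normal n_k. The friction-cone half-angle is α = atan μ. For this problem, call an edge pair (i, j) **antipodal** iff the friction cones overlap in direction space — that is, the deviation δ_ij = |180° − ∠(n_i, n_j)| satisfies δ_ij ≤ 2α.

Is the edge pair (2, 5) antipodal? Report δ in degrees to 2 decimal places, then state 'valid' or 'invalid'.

δ = 69.19°, valid

α = atan 0.75 = 36.87°;  2α = 73.74°
edge 2: e_2 = (-0.62, +1.31);  n_2 = (+0.9039, +0.4278)
edge 5: e_5 = (-1.97, -2.05);  n_5 = (-0.7210, +0.6929)
∠(n_2, n_5) = 110.81°
δ = |180° − 110.81°| = 69.19°
69.19° ≤ 2α = 73.74°  →  valid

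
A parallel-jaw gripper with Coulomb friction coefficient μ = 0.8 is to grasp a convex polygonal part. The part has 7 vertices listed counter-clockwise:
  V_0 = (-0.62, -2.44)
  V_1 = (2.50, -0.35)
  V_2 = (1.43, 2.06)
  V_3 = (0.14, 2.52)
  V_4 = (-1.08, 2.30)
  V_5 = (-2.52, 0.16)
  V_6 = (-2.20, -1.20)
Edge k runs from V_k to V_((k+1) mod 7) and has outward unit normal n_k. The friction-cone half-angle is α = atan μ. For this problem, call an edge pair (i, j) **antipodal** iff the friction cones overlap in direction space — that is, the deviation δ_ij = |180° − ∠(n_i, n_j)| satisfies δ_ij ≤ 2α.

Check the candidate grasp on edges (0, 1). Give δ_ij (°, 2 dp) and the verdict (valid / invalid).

δ = 99.88°, invalid

α = atan 0.8 = 38.66°;  2α = 77.32°
edge 0: e_0 = (+3.12, +2.09);  n_0 = (+0.5565, -0.8308)
edge 1: e_1 = (-1.07, +2.41);  n_1 = (+0.9140, +0.4058)
∠(n_0, n_1) = 80.12°
δ = |180° − 80.12°| = 99.88°
99.88° > 2α = 77.32°  →  invalid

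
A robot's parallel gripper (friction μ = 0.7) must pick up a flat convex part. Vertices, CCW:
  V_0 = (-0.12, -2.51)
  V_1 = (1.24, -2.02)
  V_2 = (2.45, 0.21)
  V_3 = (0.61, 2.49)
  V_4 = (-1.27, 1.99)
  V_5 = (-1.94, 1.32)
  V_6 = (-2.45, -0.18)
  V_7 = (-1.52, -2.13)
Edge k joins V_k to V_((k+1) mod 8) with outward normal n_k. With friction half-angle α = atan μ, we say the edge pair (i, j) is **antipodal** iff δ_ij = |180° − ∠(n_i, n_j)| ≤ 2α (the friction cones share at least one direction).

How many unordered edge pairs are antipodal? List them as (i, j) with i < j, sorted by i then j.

α = atan 0.7 = 34.99°;  2α = 69.98°
n_0 = (+0.3390, -0.9408)
n_1 = (+0.8789, -0.4769)
n_2 = (+0.7782, +0.6280)
n_3 = (-0.2570, +0.9664)
n_4 = (-0.7071, +0.7071)
n_5 = (-0.9468, +0.3219)
n_6 = (-0.9026, -0.4305)
n_7 = (-0.2620, -0.9651)
  (0,1): δ = 138.30°  ·
  (0,2): δ = 70.91°  ·
  (0,3): δ = 4.92°  ✓
  (0,4): δ = 25.19°  ✓
  (0,5): δ = 51.41°  ✓
  (0,6): δ = 95.68°  ·
  (0,7): δ = 145.00°  ·
  (1,2): δ = 112.61°  ·
  (1,3): δ = 46.62°  ✓
  (1,4): δ = 16.52°  ✓
  (1,5): δ = 9.71°  ✓
  (1,6): δ = 53.98°  ✓
  (1,7): δ = 103.30°  ·
  (2,3): δ = 114.01°  ·
  (2,4): δ = 83.90°  ·
  (2,5): δ = 57.68°  ✓
  (2,6): δ = 13.41°  ✓
  (2,7): δ = 35.91°  ✓
  (3,4): δ = 149.89°  ·
  (3,5): δ = 123.67°  ·
  (3,6): δ = 79.40°  ·
  (3,7): δ = 30.08°  ✓
  (4,5): δ = 153.78°  ·
  (4,6): δ = 109.50°  ·
  (4,7): δ = 60.19°  ✓
  (5,6): δ = 135.72°  ·
  (5,7): δ = 86.41°  ·
  (6,7): δ = 130.68°  ·
antipodal pairs: 12

count = 12; pairs: (0,3), (0,4), (0,5), (1,3), (1,4), (1,5), (1,6), (2,5), (2,6), (2,7), (3,7), (4,7)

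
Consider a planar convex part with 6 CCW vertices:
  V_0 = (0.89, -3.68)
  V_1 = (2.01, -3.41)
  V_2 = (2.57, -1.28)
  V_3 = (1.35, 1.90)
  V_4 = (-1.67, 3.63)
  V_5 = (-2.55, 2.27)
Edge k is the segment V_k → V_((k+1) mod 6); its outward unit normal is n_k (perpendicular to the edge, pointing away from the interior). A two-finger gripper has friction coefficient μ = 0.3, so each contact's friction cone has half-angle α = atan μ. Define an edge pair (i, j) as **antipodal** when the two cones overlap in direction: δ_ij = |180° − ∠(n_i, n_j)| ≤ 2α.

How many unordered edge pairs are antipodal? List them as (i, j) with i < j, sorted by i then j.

α = atan 0.3 = 16.70°;  2α = 33.40°
n_0 = (+0.2344, -0.9722)
n_1 = (+0.9671, -0.2543)
n_2 = (+0.9336, +0.3582)
n_3 = (+0.4971, +0.8677)
n_4 = (-0.8396, +0.5433)
n_5 = (-0.8657, -0.5005)
  (0,1): δ = 118.28°  ·
  (0,2): δ = 82.56°  ·
  (0,3): δ = 43.36°  ·
  (0,4): δ = 43.54°  ·
  (0,5): δ = 106.48°  ·
  (1,2): δ = 144.28°  ·
  (1,3): δ = 105.08°  ·
  (1,4): δ = 18.17°  ✓
  (1,5): δ = 44.76°  ·
  (2,3): δ = 140.80°  ·
  (2,4): δ = 53.89°  ·
  (2,5): δ = 9.05°  ✓
  (3,4): δ = 93.10°  ·
  (3,5): δ = 30.16°  ✓
  (4,5): δ = 117.06°  ·
antipodal pairs: 3

count = 3; pairs: (1,4), (2,5), (3,5)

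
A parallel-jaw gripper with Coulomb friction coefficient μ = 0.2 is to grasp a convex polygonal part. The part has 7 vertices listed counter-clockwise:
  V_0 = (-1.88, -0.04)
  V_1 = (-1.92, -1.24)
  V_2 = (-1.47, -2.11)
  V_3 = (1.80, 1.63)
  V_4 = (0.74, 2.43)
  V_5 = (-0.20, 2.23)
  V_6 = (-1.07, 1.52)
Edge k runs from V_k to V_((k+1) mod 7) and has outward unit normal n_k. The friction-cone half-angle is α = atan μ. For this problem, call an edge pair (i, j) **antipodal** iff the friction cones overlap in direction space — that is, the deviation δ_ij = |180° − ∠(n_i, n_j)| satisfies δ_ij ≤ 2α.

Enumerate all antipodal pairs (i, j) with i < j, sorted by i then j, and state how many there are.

count = 2; pairs: (2,5), (2,6)

α = atan 0.2 = 11.31°;  2α = 22.62°
n_0 = (-0.9994, +0.0333)
n_1 = (-0.8882, -0.4594)
n_2 = (+0.7528, -0.6582)
n_3 = (+0.6024, +0.7982)
n_4 = (-0.2081, +0.9781)
n_5 = (-0.6323, +0.7748)
n_6 = (-0.8875, +0.4608)
  (0,1): δ = 150.74°  ·
  (0,2): δ = 39.26°  ·
  (0,3): δ = 54.87°  ·
  (0,4): δ = 103.92°  ·
  (0,5): δ = 131.13°  ·
  (0,6): δ = 154.47°  ·
  (1,2): δ = 68.51°  ·
  (1,3): δ = 25.61°  ·
  (1,4): δ = 74.66°  ·
  (1,5): δ = 101.87°  ·
  (1,6): δ = 125.21°  ·
  (2,3): δ = 85.88°  ·
  (2,4): δ = 36.82°  ·
  (2,5): δ = 9.62°  ✓
  (2,6): δ = 13.72°  ✓
  (3,4): δ = 130.95°  ·
  (3,5): δ = 103.74°  ·
  (3,6): δ = 80.40°  ·
  (4,5): δ = 152.79°  ·
  (4,6): δ = 129.45°  ·
  (5,6): δ = 156.66°  ·
antipodal pairs: 2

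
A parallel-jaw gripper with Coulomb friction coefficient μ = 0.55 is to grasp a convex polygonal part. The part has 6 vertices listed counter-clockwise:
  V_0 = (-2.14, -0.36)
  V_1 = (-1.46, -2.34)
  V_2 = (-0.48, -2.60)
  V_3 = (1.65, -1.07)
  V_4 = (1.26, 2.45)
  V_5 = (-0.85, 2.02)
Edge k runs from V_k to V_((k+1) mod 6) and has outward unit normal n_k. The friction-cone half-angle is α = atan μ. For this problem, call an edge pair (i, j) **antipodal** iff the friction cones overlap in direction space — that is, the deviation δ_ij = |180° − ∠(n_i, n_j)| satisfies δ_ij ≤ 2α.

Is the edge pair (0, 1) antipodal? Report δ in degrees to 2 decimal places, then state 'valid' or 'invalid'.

α = atan 0.55 = 28.81°;  2α = 57.62°
edge 0: e_0 = (+0.68, -1.98);  n_0 = (-0.9458, -0.3248)
edge 1: e_1 = (+0.98, -0.26);  n_1 = (-0.2564, -0.9666)
∠(n_0, n_1) = 56.19°
δ = |180° − 56.19°| = 123.81°
123.81° > 2α = 57.62°  →  invalid

δ = 123.81°, invalid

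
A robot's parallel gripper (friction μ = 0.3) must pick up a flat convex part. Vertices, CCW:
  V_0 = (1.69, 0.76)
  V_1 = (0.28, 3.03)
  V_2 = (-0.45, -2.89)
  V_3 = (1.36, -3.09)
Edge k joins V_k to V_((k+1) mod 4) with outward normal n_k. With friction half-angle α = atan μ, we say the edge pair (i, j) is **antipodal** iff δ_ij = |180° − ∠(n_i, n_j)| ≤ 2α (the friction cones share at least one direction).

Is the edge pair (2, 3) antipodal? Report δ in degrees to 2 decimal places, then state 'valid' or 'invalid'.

α = atan 0.3 = 16.70°;  2α = 33.40°
edge 2: e_2 = (+1.81, -0.20);  n_2 = (-0.1098, -0.9940)
edge 3: e_3 = (+0.33, +3.85);  n_3 = (+0.9963, -0.0854)
∠(n_2, n_3) = 91.41°
δ = |180° − 91.41°| = 88.59°
88.59° > 2α = 33.40°  →  invalid

δ = 88.59°, invalid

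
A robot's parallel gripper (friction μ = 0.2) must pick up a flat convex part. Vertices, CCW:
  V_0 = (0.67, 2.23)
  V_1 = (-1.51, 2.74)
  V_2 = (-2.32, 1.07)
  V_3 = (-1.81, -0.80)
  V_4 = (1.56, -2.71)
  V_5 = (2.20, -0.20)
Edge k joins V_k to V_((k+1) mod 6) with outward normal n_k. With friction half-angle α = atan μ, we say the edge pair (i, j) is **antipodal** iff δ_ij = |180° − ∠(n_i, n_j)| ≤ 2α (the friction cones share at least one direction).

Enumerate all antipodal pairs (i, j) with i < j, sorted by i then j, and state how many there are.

count = 3; pairs: (0,3), (1,4), (2,5)

α = atan 0.2 = 11.31°;  2α = 22.62°
n_0 = (+0.2278, +0.9737)
n_1 = (-0.8998, +0.4364)
n_2 = (-0.9648, -0.2631)
n_3 = (-0.4931, -0.8700)
n_4 = (+0.9690, -0.2471)
n_5 = (+0.8462, +0.5328)
  (0,1): δ = 102.71°  ·
  (0,2): δ = 61.58°  ·
  (0,3): δ = 16.38°  ✓
  (0,4): δ = 88.86°  ·
  (0,5): δ = 135.36°  ·
  (1,2): δ = 138.87°  ·
  (1,3): δ = 93.67°  ·
  (1,4): δ = 11.57°  ✓
  (1,5): δ = 58.07°  ·
  (2,3): δ = 134.80°  ·
  (2,4): δ = 29.56°  ·
  (2,5): δ = 16.94°  ✓
  (3,4): δ = 74.76°  ·
  (3,5): δ = 28.26°  ·
  (4,5): δ = 133.50°  ·
antipodal pairs: 3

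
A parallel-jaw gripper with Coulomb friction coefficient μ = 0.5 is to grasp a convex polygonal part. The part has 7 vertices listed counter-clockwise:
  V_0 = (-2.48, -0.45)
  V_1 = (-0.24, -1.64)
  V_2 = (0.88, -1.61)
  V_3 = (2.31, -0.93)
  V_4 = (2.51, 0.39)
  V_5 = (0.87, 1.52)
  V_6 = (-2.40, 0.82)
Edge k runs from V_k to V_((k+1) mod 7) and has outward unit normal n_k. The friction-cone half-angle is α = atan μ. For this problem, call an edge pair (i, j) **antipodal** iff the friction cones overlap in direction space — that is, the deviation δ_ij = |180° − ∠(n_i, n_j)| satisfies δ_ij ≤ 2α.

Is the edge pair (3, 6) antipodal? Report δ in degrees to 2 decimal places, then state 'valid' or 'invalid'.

δ = 5.01°, valid

α = atan 0.5 = 26.57°;  2α = 53.13°
edge 3: e_3 = (+0.20, +1.32);  n_3 = (+0.9887, -0.1498)
edge 6: e_6 = (-0.08, -1.27);  n_6 = (-0.9980, +0.0629)
∠(n_3, n_6) = 174.99°
δ = |180° − 174.99°| = 5.01°
5.01° ≤ 2α = 53.13°  →  valid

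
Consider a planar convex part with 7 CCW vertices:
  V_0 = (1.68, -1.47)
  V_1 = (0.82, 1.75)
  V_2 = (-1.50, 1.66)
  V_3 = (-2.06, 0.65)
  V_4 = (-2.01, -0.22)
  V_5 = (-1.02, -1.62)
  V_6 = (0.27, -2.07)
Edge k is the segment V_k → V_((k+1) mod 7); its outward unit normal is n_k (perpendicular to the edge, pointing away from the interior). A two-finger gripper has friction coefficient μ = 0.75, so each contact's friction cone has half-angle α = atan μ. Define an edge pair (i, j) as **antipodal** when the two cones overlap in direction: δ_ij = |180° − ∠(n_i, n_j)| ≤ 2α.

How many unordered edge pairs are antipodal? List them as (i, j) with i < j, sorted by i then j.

count = 9; pairs: (0,2), (0,3), (0,4), (0,5), (1,4), (1,5), (1,6), (2,6), (3,6)

α = atan 0.75 = 36.87°;  2α = 73.74°
n_0 = (+0.9661, +0.2580)
n_1 = (-0.0388, +0.9992)
n_2 = (-0.8746, +0.4849)
n_3 = (-0.9984, -0.0574)
n_4 = (-0.8165, -0.5774)
n_5 = (-0.3294, -0.9442)
n_6 = (+0.3916, -0.9202)
  (0,1): δ = 102.73°  ·
  (0,2): δ = 43.96°  ✓
  (0,3): δ = 11.66°  ✓
  (0,4): δ = 20.31°  ✓
  (0,5): δ = 55.82°  ✓
  (0,6): δ = 98.10°  ·
  (1,2): δ = 121.23°  ·
  (1,3): δ = 88.93°  ·
  (1,4): δ = 56.96°  ✓
  (1,5): δ = 21.45°  ✓
  (1,6): δ = 20.83°  ✓
  (2,3): δ = 147.70°  ·
  (2,4): δ = 115.73°  ·
  (2,5): δ = 80.22°  ·
  (2,6): δ = 37.94°  ✓
  (3,4): δ = 148.02°  ·
  (3,5): δ = 112.52°  ·
  (3,6): δ = 70.24°  ✓
  (4,5): δ = 144.50°  ·
  (4,6): δ = 102.21°  ·
  (5,6): δ = 137.72°  ·
antipodal pairs: 9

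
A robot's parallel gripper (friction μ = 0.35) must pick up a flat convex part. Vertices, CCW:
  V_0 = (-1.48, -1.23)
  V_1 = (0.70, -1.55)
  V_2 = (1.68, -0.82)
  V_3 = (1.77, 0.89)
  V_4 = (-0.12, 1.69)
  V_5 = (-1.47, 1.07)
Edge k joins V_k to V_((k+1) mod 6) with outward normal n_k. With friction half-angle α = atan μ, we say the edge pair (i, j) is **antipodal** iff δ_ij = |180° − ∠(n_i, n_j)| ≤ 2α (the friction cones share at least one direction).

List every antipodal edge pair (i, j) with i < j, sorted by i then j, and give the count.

α = atan 0.35 = 19.29°;  2α = 38.58°
n_0 = (-0.1452, -0.9894)
n_1 = (+0.5974, -0.8020)
n_2 = (+0.9986, -0.0526)
n_3 = (+0.3898, +0.9209)
n_4 = (-0.4173, +0.9087)
n_5 = (-1.0000, +0.0043)
  (0,1): δ = 134.97°  ·
  (0,2): δ = 84.66°  ·
  (0,3): δ = 14.59°  ✓
  (0,4): δ = 33.02°  ✓
  (0,5): δ = 98.10°  ·
  (1,2): δ = 129.70°  ·
  (1,3): δ = 59.62°  ·
  (1,4): δ = 12.01°  ✓
  (1,5): δ = 53.07°  ·
  (2,3): δ = 109.93°  ·
  (2,4): δ = 62.32°  ·
  (2,5): δ = 2.76°  ✓
  (3,4): δ = 132.39°  ·
  (3,5): δ = 67.31°  ·
  (4,5): δ = 114.92°  ·
antipodal pairs: 4

count = 4; pairs: (0,3), (0,4), (1,4), (2,5)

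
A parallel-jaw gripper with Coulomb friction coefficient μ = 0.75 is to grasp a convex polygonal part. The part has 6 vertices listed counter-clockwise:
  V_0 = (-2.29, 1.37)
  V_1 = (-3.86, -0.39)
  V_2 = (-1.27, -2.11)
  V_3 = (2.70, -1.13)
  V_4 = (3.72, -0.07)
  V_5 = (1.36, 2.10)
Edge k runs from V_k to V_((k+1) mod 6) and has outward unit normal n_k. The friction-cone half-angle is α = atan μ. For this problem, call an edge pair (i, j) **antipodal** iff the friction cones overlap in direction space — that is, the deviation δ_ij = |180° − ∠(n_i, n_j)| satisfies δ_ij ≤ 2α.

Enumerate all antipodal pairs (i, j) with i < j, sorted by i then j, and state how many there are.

α = atan 0.75 = 36.87°;  2α = 73.74°
n_0 = (-0.7462, +0.6657)
n_1 = (-0.5532, -0.8330)
n_2 = (+0.2397, -0.9709)
n_3 = (+0.7206, -0.6934)
n_4 = (+0.6769, +0.7361)
n_5 = (-0.1961, +0.9806)
  (0,1): δ = 81.85°  ·
  (0,2): δ = 34.40°  ✓
  (0,3): δ = 2.16°  ✓
  (0,4): δ = 89.14°  ·
  (0,5): δ = 143.04°  ·
  (1,2): δ = 132.55°  ·
  (1,3): δ = 100.31°  ·
  (1,4): δ = 9.01°  ✓
  (1,5): δ = 44.90°  ✓
  (2,3): δ = 147.76°  ·
  (2,4): δ = 56.46°  ✓
  (2,5): δ = 2.56°  ✓
  (3,4): δ = 88.70°  ·
  (3,5): δ = 34.79°  ✓
  (4,5): δ = 126.09°  ·
antipodal pairs: 7

count = 7; pairs: (0,2), (0,3), (1,4), (1,5), (2,4), (2,5), (3,5)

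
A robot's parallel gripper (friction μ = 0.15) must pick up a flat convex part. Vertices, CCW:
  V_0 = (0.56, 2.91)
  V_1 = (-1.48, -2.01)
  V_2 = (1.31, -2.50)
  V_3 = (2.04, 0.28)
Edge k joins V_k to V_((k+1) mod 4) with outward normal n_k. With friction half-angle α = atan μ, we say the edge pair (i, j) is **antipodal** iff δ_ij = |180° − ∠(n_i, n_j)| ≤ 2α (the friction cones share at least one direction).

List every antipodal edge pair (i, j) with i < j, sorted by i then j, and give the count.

α = atan 0.15 = 8.53°;  2α = 17.06°
n_0 = (-0.9237, +0.3830)
n_1 = (-0.1730, -0.9849)
n_2 = (+0.9672, -0.2540)
n_3 = (+0.8715, +0.4904)
  (0,1): δ = 77.44°  ·
  (0,2): δ = 7.81°  ✓
  (0,3): δ = 51.89°  ·
  (1,2): δ = 94.75°  ·
  (1,3): δ = 50.67°  ·
  (2,3): δ = 135.92°  ·
antipodal pairs: 1

count = 1; pairs: (0,2)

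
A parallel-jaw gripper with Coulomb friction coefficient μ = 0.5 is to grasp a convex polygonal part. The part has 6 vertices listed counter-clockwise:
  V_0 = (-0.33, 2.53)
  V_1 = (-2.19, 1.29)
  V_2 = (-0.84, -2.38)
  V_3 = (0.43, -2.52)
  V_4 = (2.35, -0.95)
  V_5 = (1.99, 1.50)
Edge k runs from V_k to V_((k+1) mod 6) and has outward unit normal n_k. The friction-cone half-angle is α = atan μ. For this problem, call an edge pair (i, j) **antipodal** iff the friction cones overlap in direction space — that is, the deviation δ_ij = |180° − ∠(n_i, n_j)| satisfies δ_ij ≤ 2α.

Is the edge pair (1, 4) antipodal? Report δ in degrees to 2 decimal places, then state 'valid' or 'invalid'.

α = atan 0.5 = 26.57°;  2α = 53.13°
edge 1: e_1 = (+1.35, -3.67);  n_1 = (-0.9385, -0.3452)
edge 4: e_4 = (-0.36, +2.45);  n_4 = (+0.9894, +0.1454)
∠(n_1, n_4) = 168.16°
δ = |180° − 168.16°| = 11.84°
11.84° ≤ 2α = 53.13°  →  valid

δ = 11.84°, valid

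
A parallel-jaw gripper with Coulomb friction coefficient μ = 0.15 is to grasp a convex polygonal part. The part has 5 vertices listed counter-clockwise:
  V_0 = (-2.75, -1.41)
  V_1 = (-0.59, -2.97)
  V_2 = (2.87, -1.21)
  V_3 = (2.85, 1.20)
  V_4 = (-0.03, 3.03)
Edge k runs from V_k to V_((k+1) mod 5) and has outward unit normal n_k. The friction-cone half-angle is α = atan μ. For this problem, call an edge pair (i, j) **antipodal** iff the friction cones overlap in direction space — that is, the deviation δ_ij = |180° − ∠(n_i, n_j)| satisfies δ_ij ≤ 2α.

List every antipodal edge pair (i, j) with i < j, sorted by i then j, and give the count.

count = 1; pairs: (0,3)

α = atan 0.15 = 8.53°;  2α = 17.06°
n_0 = (-0.5855, -0.8107)
n_1 = (+0.4534, -0.8913)
n_2 = (+1.0000, +0.0083)
n_3 = (+0.5363, +0.8440)
n_4 = (-0.8527, +0.5224)
  (0,1): δ = 117.20°  ·
  (0,2): δ = 53.69°  ·
  (0,3): δ = 3.41°  ✓
  (0,4): δ = 94.35°  ·
  (1,2): δ = 116.49°  ·
  (1,3): δ = 59.39°  ·
  (1,4): δ = 31.55°  ·
  (2,3): δ = 122.91°  ·
  (2,4): δ = 31.97°  ·
  (3,4): δ = 89.06°  ·
antipodal pairs: 1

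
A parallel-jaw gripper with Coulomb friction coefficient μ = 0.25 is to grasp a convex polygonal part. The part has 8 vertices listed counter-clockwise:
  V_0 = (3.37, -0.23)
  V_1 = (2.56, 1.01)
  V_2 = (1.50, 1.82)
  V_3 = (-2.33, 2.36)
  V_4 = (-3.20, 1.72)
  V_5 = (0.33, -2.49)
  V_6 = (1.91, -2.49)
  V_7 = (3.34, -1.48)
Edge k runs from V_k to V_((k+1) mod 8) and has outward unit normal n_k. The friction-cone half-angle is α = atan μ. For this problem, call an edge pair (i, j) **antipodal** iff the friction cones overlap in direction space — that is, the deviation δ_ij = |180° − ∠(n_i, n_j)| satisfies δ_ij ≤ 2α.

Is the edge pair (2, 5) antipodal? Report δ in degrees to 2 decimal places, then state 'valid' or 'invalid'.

δ = 8.03°, valid

α = atan 0.25 = 14.04°;  2α = 28.07°
edge 2: e_2 = (-3.83, +0.54);  n_2 = (+0.1396, +0.9902)
edge 5: e_5 = (+1.58, +0.00);  n_5 = (+0.0000, -1.0000)
∠(n_2, n_5) = 171.97°
δ = |180° − 171.97°| = 8.03°
8.03° ≤ 2α = 28.07°  →  valid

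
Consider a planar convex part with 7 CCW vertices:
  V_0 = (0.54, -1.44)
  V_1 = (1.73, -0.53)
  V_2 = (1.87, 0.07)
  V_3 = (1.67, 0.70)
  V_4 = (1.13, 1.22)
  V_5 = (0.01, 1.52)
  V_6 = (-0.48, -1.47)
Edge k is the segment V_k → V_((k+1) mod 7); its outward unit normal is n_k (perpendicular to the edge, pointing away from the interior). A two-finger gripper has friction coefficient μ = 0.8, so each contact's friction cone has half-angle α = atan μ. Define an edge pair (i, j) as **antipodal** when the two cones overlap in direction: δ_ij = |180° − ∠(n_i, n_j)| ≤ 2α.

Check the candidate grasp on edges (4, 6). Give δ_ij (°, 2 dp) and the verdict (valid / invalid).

α = atan 0.8 = 38.66°;  2α = 77.32°
edge 4: e_4 = (-1.12, +0.30);  n_4 = (+0.2587, +0.9659)
edge 6: e_6 = (+1.02, +0.03);  n_6 = (+0.0294, -0.9996)
∠(n_4, n_6) = 163.32°
δ = |180° − 163.32°| = 16.68°
16.68° ≤ 2α = 77.32°  →  valid

δ = 16.68°, valid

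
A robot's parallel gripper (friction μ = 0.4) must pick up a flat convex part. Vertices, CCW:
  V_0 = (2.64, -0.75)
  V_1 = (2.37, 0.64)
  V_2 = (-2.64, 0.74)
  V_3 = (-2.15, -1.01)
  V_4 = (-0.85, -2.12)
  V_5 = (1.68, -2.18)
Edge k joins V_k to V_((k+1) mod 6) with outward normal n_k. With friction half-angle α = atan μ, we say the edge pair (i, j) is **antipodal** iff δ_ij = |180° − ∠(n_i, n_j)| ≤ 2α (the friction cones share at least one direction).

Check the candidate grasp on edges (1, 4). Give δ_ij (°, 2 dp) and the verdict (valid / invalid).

δ = 0.22°, valid

α = atan 0.4 = 21.80°;  2α = 43.60°
edge 1: e_1 = (-5.01, +0.10);  n_1 = (+0.0200, +0.9998)
edge 4: e_4 = (+2.53, -0.06);  n_4 = (-0.0237, -0.9997)
∠(n_1, n_4) = 179.78°
δ = |180° − 179.78°| = 0.22°
0.22° ≤ 2α = 43.60°  →  valid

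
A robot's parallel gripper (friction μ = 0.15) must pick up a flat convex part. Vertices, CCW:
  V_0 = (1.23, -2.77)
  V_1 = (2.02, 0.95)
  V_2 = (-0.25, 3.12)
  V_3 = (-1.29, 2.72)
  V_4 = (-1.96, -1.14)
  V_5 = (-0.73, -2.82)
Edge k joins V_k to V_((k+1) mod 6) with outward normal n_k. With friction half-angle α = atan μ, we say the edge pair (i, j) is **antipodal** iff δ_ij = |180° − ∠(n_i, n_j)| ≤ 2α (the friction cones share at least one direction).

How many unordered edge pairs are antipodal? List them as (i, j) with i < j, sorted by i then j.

α = atan 0.15 = 8.53°;  2α = 17.06°
n_0 = (+0.9782, -0.2077)
n_1 = (+0.6910, +0.7228)
n_2 = (-0.3590, +0.9333)
n_3 = (-0.9853, +0.1710)
n_4 = (-0.8069, -0.5907)
n_5 = (+0.0255, -0.9997)
  (0,1): δ = 121.72°  ·
  (0,2): δ = 56.97°  ·
  (0,3): δ = 2.14°  ✓
  (0,4): δ = 48.20°  ·
  (0,5): δ = 103.45°  ·
  (1,2): δ = 115.25°  ·
  (1,3): δ = 56.14°  ·
  (1,4): δ = 10.08°  ✓
  (1,5): δ = 45.17°  ·
  (2,3): δ = 120.88°  ·
  (2,4): δ = 74.83°  ·
  (2,5): δ = 19.58°  ·
  (3,4): δ = 133.94°  ·
  (3,5): δ = 78.69°  ·
  (4,5): δ = 124.75°  ·
antipodal pairs: 2

count = 2; pairs: (0,3), (1,4)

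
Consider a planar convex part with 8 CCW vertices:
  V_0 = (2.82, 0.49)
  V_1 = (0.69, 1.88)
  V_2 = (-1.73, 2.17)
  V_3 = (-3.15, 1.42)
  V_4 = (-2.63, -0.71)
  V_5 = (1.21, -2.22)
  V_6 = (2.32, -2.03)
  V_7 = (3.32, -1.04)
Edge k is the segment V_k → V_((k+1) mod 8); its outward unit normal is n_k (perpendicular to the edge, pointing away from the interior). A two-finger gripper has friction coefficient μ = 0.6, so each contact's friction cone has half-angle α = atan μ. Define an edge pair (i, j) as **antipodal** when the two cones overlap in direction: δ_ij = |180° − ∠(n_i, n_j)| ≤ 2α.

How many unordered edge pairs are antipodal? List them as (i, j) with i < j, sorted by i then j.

α = atan 0.6 = 30.96°;  2α = 61.93°
n_0 = (+0.5465, +0.8375)
n_1 = (+0.1190, +0.9929)
n_2 = (-0.4670, +0.8842)
n_3 = (-0.9715, -0.2372)
n_4 = (-0.3660, -0.9306)
n_5 = (+0.1687, -0.9857)
n_6 = (+0.7035, -0.7107)
n_7 = (+0.9505, +0.3106)
  (0,1): δ = 153.71°  ·
  (0,2): δ = 119.03°  ·
  (0,3): δ = 43.15°  ✓
  (0,4): δ = 11.66°  ✓
  (0,5): δ = 42.84°  ✓
  (0,6): δ = 77.84°  ·
  (0,7): δ = 141.23°  ·
  (1,2): δ = 145.32°  ·
  (1,3): δ = 69.45°  ·
  (1,4): δ = 14.63°  ✓
  (1,5): δ = 16.55°  ✓
  (1,6): δ = 51.55°  ✓
  (1,7): δ = 114.93°  ·
  (2,3): δ = 104.12°  ·
  (2,4): δ = 49.31°  ✓
  (2,5): δ = 18.13°  ✓
  (2,6): δ = 16.87°  ✓
  (2,7): δ = 80.26°  ·
  (3,4): δ = 125.19°  ·
  (3,5): δ = 94.01°  ·
  (3,6): δ = 59.01°  ✓
  (3,7): δ = 4.38°  ✓
  (4,5): δ = 148.82°  ·
  (4,6): δ = 113.82°  ·
  (4,7): δ = 50.44°  ✓
  (5,6): δ = 145.00°  ·
  (5,7): δ = 81.62°  ·
  (6,7): δ = 116.61°  ·
antipodal pairs: 12

count = 12; pairs: (0,3), (0,4), (0,5), (1,4), (1,5), (1,6), (2,4), (2,5), (2,6), (3,6), (3,7), (4,7)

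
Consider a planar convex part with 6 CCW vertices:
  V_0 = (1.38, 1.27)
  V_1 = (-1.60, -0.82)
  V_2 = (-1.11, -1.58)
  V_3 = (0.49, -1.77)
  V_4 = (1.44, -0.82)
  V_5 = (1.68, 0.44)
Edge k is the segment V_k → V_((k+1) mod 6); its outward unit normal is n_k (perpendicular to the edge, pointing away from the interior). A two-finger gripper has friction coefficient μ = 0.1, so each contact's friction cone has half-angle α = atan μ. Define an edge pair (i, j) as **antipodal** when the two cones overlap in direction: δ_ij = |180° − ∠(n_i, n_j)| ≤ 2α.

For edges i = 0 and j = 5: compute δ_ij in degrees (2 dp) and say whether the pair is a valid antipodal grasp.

α = atan 0.1 = 5.71°;  2α = 11.42°
edge 0: e_0 = (-2.98, -2.09);  n_0 = (-0.5742, +0.8187)
edge 5: e_5 = (-0.30, +0.83);  n_5 = (+0.9405, +0.3399)
∠(n_0, n_5) = 105.17°
δ = |180° − 105.17°| = 74.83°
74.83° > 2α = 11.42°  →  invalid

δ = 74.83°, invalid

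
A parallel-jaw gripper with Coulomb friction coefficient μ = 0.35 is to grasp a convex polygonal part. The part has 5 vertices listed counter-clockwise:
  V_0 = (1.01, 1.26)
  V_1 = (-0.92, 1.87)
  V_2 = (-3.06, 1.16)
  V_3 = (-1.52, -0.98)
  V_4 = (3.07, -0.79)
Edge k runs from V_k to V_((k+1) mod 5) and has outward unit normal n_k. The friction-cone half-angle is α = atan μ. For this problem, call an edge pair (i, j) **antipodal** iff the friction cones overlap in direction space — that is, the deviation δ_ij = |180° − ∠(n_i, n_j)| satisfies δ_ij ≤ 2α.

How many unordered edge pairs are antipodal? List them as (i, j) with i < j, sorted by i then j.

α = atan 0.35 = 19.29°;  2α = 38.58°
n_0 = (+0.3014, +0.9535)
n_1 = (-0.3149, +0.9491)
n_2 = (-0.8117, -0.5841)
n_3 = (+0.0414, -0.9991)
n_4 = (+0.7054, +0.7088)
  (0,1): δ = 144.11°  ·
  (0,2): δ = 36.72°  ✓
  (0,3): δ = 19.91°  ✓
  (0,4): δ = 152.68°  ·
  (1,2): δ = 72.61°  ·
  (1,3): δ = 15.98°  ✓
  (1,4): δ = 116.78°  ·
  (2,3): δ = 123.37°  ·
  (2,4): δ = 9.40°  ✓
  (3,4): δ = 47.23°  ·
antipodal pairs: 4

count = 4; pairs: (0,2), (0,3), (1,3), (2,4)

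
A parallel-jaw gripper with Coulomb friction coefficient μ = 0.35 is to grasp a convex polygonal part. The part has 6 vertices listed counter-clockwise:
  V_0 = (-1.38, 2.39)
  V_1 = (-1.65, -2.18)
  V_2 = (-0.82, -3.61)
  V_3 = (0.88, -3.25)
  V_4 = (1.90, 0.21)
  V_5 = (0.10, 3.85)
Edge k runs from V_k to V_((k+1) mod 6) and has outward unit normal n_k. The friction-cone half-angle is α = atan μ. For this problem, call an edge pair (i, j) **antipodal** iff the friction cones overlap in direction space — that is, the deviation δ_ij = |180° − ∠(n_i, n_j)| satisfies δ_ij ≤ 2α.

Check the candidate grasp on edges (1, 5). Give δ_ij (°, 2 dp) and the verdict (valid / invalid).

δ = 104.48°, invalid

α = atan 0.35 = 19.29°;  2α = 38.58°
edge 1: e_1 = (+0.83, -1.43);  n_1 = (-0.8649, -0.5020)
edge 5: e_5 = (-1.48, -1.46);  n_5 = (-0.7023, +0.7119)
∠(n_1, n_5) = 75.52°
δ = |180° − 75.52°| = 104.48°
104.48° > 2α = 38.58°  →  invalid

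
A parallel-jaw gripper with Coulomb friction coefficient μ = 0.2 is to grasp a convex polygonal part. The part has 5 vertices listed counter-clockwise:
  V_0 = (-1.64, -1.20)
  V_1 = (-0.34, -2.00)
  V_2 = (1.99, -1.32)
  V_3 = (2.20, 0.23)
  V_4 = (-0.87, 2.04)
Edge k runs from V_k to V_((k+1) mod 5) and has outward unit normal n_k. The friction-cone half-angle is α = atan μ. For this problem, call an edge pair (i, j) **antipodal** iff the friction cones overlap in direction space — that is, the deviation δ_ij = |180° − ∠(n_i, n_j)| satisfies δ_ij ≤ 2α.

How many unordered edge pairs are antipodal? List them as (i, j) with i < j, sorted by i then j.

count = 2; pairs: (0,3), (2,4)

α = atan 0.2 = 11.31°;  2α = 22.62°
n_0 = (-0.5241, -0.8517)
n_1 = (+0.2802, -0.9600)
n_2 = (+0.9909, -0.1343)
n_3 = (+0.5079, +0.8614)
n_4 = (-0.9729, +0.2312)
  (0,1): δ = 132.12°  ·
  (0,2): δ = 66.11°  ·
  (0,3): δ = 1.08°  ✓
  (0,4): δ = 108.24°  ·
  (1,2): δ = 113.99°  ·
  (1,3): δ = 46.79°  ·
  (1,4): δ = 60.36°  ·
  (2,3): δ = 112.81°  ·
  (2,4): δ = 5.65°  ✓
  (3,4): δ = 72.85°  ·
antipodal pairs: 2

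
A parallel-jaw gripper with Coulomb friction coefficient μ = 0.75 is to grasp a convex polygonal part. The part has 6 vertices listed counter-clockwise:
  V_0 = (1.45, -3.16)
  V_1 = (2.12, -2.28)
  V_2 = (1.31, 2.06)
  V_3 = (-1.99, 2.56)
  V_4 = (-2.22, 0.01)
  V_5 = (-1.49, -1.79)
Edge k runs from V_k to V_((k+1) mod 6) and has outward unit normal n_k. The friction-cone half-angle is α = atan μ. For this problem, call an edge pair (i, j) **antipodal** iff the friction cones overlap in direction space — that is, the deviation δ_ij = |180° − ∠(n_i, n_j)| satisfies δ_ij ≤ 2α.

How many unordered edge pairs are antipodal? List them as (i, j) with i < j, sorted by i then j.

count = 8; pairs: (0,2), (0,3), (0,4), (1,3), (1,4), (1,5), (2,4), (2,5)

α = atan 0.75 = 36.87°;  2α = 73.74°
n_0 = (+0.7956, -0.6058)
n_1 = (+0.9830, +0.1835)
n_2 = (+0.1498, +0.9887)
n_3 = (-0.9960, +0.0898)
n_4 = (-0.9267, -0.3758)
n_5 = (-0.4224, -0.9064)
  (0,1): δ = 132.14°  ·
  (0,2): δ = 61.33°  ✓
  (0,3): δ = 32.13°  ✓
  (0,4): δ = 59.36°  ✓
  (0,5): δ = 102.30°  ·
  (1,2): δ = 109.19°  ·
  (1,3): δ = 15.73°  ✓
  (1,4): δ = 11.50°  ✓
  (1,5): δ = 54.44°  ✓
  (2,3): δ = 86.54°  ·
  (2,4): δ = 59.31°  ✓
  (2,5): δ = 16.37°  ✓
  (3,4): δ = 152.77°  ·
  (3,5): δ = 109.83°  ·
  (4,5): δ = 137.06°  ·
antipodal pairs: 8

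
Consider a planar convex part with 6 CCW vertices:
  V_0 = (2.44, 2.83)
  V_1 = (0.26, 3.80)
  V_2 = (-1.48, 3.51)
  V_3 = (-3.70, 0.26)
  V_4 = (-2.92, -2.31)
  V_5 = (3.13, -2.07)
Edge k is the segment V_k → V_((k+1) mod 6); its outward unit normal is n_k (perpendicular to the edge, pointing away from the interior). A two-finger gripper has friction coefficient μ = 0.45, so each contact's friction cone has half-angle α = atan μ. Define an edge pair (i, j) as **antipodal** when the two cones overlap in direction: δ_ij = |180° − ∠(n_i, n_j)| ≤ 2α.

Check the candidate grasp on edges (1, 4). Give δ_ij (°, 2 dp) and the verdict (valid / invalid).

α = atan 0.45 = 24.23°;  2α = 48.46°
edge 1: e_1 = (-1.74, -0.29);  n_1 = (-0.1644, +0.9864)
edge 4: e_4 = (+6.05, +0.24);  n_4 = (+0.0396, -0.9992)
∠(n_1, n_4) = 172.81°
δ = |180° − 172.81°| = 7.19°
7.19° ≤ 2α = 48.46°  →  valid

δ = 7.19°, valid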